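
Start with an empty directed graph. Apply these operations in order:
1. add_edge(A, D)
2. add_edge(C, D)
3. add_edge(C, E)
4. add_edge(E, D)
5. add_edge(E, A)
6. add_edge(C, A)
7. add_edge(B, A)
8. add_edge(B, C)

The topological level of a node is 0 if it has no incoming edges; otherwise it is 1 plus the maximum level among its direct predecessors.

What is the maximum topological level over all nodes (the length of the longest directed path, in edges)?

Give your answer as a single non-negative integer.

Op 1: add_edge(A, D). Edges now: 1
Op 2: add_edge(C, D). Edges now: 2
Op 3: add_edge(C, E). Edges now: 3
Op 4: add_edge(E, D). Edges now: 4
Op 5: add_edge(E, A). Edges now: 5
Op 6: add_edge(C, A). Edges now: 6
Op 7: add_edge(B, A). Edges now: 7
Op 8: add_edge(B, C). Edges now: 8
Compute levels (Kahn BFS):
  sources (in-degree 0): B
  process B: level=0
    B->A: in-degree(A)=2, level(A)>=1
    B->C: in-degree(C)=0, level(C)=1, enqueue
  process C: level=1
    C->A: in-degree(A)=1, level(A)>=2
    C->D: in-degree(D)=2, level(D)>=2
    C->E: in-degree(E)=0, level(E)=2, enqueue
  process E: level=2
    E->A: in-degree(A)=0, level(A)=3, enqueue
    E->D: in-degree(D)=1, level(D)>=3
  process A: level=3
    A->D: in-degree(D)=0, level(D)=4, enqueue
  process D: level=4
All levels: A:3, B:0, C:1, D:4, E:2
max level = 4

Answer: 4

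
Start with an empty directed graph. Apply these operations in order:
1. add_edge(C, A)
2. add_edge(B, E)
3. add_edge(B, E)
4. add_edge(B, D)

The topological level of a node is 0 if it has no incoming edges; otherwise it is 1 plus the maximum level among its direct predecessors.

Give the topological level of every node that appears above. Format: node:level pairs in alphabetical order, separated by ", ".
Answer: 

Op 1: add_edge(C, A). Edges now: 1
Op 2: add_edge(B, E). Edges now: 2
Op 3: add_edge(B, E) (duplicate, no change). Edges now: 2
Op 4: add_edge(B, D). Edges now: 3
Compute levels (Kahn BFS):
  sources (in-degree 0): B, C
  process B: level=0
    B->D: in-degree(D)=0, level(D)=1, enqueue
    B->E: in-degree(E)=0, level(E)=1, enqueue
  process C: level=0
    C->A: in-degree(A)=0, level(A)=1, enqueue
  process D: level=1
  process E: level=1
  process A: level=1
All levels: A:1, B:0, C:0, D:1, E:1

Answer: A:1, B:0, C:0, D:1, E:1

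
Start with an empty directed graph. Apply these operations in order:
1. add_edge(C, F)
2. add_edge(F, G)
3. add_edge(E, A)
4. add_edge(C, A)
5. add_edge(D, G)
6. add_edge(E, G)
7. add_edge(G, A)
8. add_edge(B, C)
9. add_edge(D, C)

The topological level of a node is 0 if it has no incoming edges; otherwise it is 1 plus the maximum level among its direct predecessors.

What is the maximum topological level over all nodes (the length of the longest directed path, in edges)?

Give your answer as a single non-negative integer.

Answer: 4

Derivation:
Op 1: add_edge(C, F). Edges now: 1
Op 2: add_edge(F, G). Edges now: 2
Op 3: add_edge(E, A). Edges now: 3
Op 4: add_edge(C, A). Edges now: 4
Op 5: add_edge(D, G). Edges now: 5
Op 6: add_edge(E, G). Edges now: 6
Op 7: add_edge(G, A). Edges now: 7
Op 8: add_edge(B, C). Edges now: 8
Op 9: add_edge(D, C). Edges now: 9
Compute levels (Kahn BFS):
  sources (in-degree 0): B, D, E
  process B: level=0
    B->C: in-degree(C)=1, level(C)>=1
  process D: level=0
    D->C: in-degree(C)=0, level(C)=1, enqueue
    D->G: in-degree(G)=2, level(G)>=1
  process E: level=0
    E->A: in-degree(A)=2, level(A)>=1
    E->G: in-degree(G)=1, level(G)>=1
  process C: level=1
    C->A: in-degree(A)=1, level(A)>=2
    C->F: in-degree(F)=0, level(F)=2, enqueue
  process F: level=2
    F->G: in-degree(G)=0, level(G)=3, enqueue
  process G: level=3
    G->A: in-degree(A)=0, level(A)=4, enqueue
  process A: level=4
All levels: A:4, B:0, C:1, D:0, E:0, F:2, G:3
max level = 4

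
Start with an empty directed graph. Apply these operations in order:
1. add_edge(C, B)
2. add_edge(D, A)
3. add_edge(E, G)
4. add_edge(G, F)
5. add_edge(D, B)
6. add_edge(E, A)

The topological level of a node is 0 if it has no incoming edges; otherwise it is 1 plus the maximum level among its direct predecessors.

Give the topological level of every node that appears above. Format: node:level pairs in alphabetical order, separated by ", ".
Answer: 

Answer: A:1, B:1, C:0, D:0, E:0, F:2, G:1

Derivation:
Op 1: add_edge(C, B). Edges now: 1
Op 2: add_edge(D, A). Edges now: 2
Op 3: add_edge(E, G). Edges now: 3
Op 4: add_edge(G, F). Edges now: 4
Op 5: add_edge(D, B). Edges now: 5
Op 6: add_edge(E, A). Edges now: 6
Compute levels (Kahn BFS):
  sources (in-degree 0): C, D, E
  process C: level=0
    C->B: in-degree(B)=1, level(B)>=1
  process D: level=0
    D->A: in-degree(A)=1, level(A)>=1
    D->B: in-degree(B)=0, level(B)=1, enqueue
  process E: level=0
    E->A: in-degree(A)=0, level(A)=1, enqueue
    E->G: in-degree(G)=0, level(G)=1, enqueue
  process B: level=1
  process A: level=1
  process G: level=1
    G->F: in-degree(F)=0, level(F)=2, enqueue
  process F: level=2
All levels: A:1, B:1, C:0, D:0, E:0, F:2, G:1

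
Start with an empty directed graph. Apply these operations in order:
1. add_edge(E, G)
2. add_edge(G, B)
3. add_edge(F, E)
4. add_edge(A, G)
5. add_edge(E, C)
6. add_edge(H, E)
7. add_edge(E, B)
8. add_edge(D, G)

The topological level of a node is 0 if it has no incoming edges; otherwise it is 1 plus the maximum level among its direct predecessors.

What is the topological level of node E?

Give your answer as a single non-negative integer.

Op 1: add_edge(E, G). Edges now: 1
Op 2: add_edge(G, B). Edges now: 2
Op 3: add_edge(F, E). Edges now: 3
Op 4: add_edge(A, G). Edges now: 4
Op 5: add_edge(E, C). Edges now: 5
Op 6: add_edge(H, E). Edges now: 6
Op 7: add_edge(E, B). Edges now: 7
Op 8: add_edge(D, G). Edges now: 8
Compute levels (Kahn BFS):
  sources (in-degree 0): A, D, F, H
  process A: level=0
    A->G: in-degree(G)=2, level(G)>=1
  process D: level=0
    D->G: in-degree(G)=1, level(G)>=1
  process F: level=0
    F->E: in-degree(E)=1, level(E)>=1
  process H: level=0
    H->E: in-degree(E)=0, level(E)=1, enqueue
  process E: level=1
    E->B: in-degree(B)=1, level(B)>=2
    E->C: in-degree(C)=0, level(C)=2, enqueue
    E->G: in-degree(G)=0, level(G)=2, enqueue
  process C: level=2
  process G: level=2
    G->B: in-degree(B)=0, level(B)=3, enqueue
  process B: level=3
All levels: A:0, B:3, C:2, D:0, E:1, F:0, G:2, H:0
level(E) = 1

Answer: 1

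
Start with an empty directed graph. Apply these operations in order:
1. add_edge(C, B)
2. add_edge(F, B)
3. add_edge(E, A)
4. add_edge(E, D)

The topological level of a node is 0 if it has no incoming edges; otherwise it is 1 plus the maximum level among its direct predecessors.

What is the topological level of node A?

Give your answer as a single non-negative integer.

Op 1: add_edge(C, B). Edges now: 1
Op 2: add_edge(F, B). Edges now: 2
Op 3: add_edge(E, A). Edges now: 3
Op 4: add_edge(E, D). Edges now: 4
Compute levels (Kahn BFS):
  sources (in-degree 0): C, E, F
  process C: level=0
    C->B: in-degree(B)=1, level(B)>=1
  process E: level=0
    E->A: in-degree(A)=0, level(A)=1, enqueue
    E->D: in-degree(D)=0, level(D)=1, enqueue
  process F: level=0
    F->B: in-degree(B)=0, level(B)=1, enqueue
  process A: level=1
  process D: level=1
  process B: level=1
All levels: A:1, B:1, C:0, D:1, E:0, F:0
level(A) = 1

Answer: 1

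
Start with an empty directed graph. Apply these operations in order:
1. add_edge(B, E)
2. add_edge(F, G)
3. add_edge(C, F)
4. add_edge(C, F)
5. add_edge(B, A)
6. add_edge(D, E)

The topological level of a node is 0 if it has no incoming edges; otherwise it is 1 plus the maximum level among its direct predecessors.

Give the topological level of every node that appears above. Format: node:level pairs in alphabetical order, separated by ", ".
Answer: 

Answer: A:1, B:0, C:0, D:0, E:1, F:1, G:2

Derivation:
Op 1: add_edge(B, E). Edges now: 1
Op 2: add_edge(F, G). Edges now: 2
Op 3: add_edge(C, F). Edges now: 3
Op 4: add_edge(C, F) (duplicate, no change). Edges now: 3
Op 5: add_edge(B, A). Edges now: 4
Op 6: add_edge(D, E). Edges now: 5
Compute levels (Kahn BFS):
  sources (in-degree 0): B, C, D
  process B: level=0
    B->A: in-degree(A)=0, level(A)=1, enqueue
    B->E: in-degree(E)=1, level(E)>=1
  process C: level=0
    C->F: in-degree(F)=0, level(F)=1, enqueue
  process D: level=0
    D->E: in-degree(E)=0, level(E)=1, enqueue
  process A: level=1
  process F: level=1
    F->G: in-degree(G)=0, level(G)=2, enqueue
  process E: level=1
  process G: level=2
All levels: A:1, B:0, C:0, D:0, E:1, F:1, G:2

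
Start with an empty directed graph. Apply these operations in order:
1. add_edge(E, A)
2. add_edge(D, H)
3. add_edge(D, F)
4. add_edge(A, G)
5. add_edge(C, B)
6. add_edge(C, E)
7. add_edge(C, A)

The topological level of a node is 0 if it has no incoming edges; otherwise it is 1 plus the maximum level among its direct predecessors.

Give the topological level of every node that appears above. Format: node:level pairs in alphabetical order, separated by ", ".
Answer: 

Op 1: add_edge(E, A). Edges now: 1
Op 2: add_edge(D, H). Edges now: 2
Op 3: add_edge(D, F). Edges now: 3
Op 4: add_edge(A, G). Edges now: 4
Op 5: add_edge(C, B). Edges now: 5
Op 6: add_edge(C, E). Edges now: 6
Op 7: add_edge(C, A). Edges now: 7
Compute levels (Kahn BFS):
  sources (in-degree 0): C, D
  process C: level=0
    C->A: in-degree(A)=1, level(A)>=1
    C->B: in-degree(B)=0, level(B)=1, enqueue
    C->E: in-degree(E)=0, level(E)=1, enqueue
  process D: level=0
    D->F: in-degree(F)=0, level(F)=1, enqueue
    D->H: in-degree(H)=0, level(H)=1, enqueue
  process B: level=1
  process E: level=1
    E->A: in-degree(A)=0, level(A)=2, enqueue
  process F: level=1
  process H: level=1
  process A: level=2
    A->G: in-degree(G)=0, level(G)=3, enqueue
  process G: level=3
All levels: A:2, B:1, C:0, D:0, E:1, F:1, G:3, H:1

Answer: A:2, B:1, C:0, D:0, E:1, F:1, G:3, H:1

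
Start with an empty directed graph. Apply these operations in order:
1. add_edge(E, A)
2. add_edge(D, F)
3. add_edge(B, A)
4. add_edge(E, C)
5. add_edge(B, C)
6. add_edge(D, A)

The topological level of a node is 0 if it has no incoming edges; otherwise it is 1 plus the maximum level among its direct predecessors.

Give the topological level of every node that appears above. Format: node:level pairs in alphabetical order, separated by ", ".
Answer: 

Op 1: add_edge(E, A). Edges now: 1
Op 2: add_edge(D, F). Edges now: 2
Op 3: add_edge(B, A). Edges now: 3
Op 4: add_edge(E, C). Edges now: 4
Op 5: add_edge(B, C). Edges now: 5
Op 6: add_edge(D, A). Edges now: 6
Compute levels (Kahn BFS):
  sources (in-degree 0): B, D, E
  process B: level=0
    B->A: in-degree(A)=2, level(A)>=1
    B->C: in-degree(C)=1, level(C)>=1
  process D: level=0
    D->A: in-degree(A)=1, level(A)>=1
    D->F: in-degree(F)=0, level(F)=1, enqueue
  process E: level=0
    E->A: in-degree(A)=0, level(A)=1, enqueue
    E->C: in-degree(C)=0, level(C)=1, enqueue
  process F: level=1
  process A: level=1
  process C: level=1
All levels: A:1, B:0, C:1, D:0, E:0, F:1

Answer: A:1, B:0, C:1, D:0, E:0, F:1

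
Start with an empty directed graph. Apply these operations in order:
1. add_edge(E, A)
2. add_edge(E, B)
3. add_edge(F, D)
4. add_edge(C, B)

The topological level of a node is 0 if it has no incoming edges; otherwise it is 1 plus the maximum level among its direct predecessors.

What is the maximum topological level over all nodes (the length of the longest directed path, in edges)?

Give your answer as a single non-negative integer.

Answer: 1

Derivation:
Op 1: add_edge(E, A). Edges now: 1
Op 2: add_edge(E, B). Edges now: 2
Op 3: add_edge(F, D). Edges now: 3
Op 4: add_edge(C, B). Edges now: 4
Compute levels (Kahn BFS):
  sources (in-degree 0): C, E, F
  process C: level=0
    C->B: in-degree(B)=1, level(B)>=1
  process E: level=0
    E->A: in-degree(A)=0, level(A)=1, enqueue
    E->B: in-degree(B)=0, level(B)=1, enqueue
  process F: level=0
    F->D: in-degree(D)=0, level(D)=1, enqueue
  process A: level=1
  process B: level=1
  process D: level=1
All levels: A:1, B:1, C:0, D:1, E:0, F:0
max level = 1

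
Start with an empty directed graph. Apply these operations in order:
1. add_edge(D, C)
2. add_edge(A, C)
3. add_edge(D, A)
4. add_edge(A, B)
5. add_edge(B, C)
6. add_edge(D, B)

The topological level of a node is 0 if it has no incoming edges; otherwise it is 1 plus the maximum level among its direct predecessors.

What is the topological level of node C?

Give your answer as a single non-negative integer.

Answer: 3

Derivation:
Op 1: add_edge(D, C). Edges now: 1
Op 2: add_edge(A, C). Edges now: 2
Op 3: add_edge(D, A). Edges now: 3
Op 4: add_edge(A, B). Edges now: 4
Op 5: add_edge(B, C). Edges now: 5
Op 6: add_edge(D, B). Edges now: 6
Compute levels (Kahn BFS):
  sources (in-degree 0): D
  process D: level=0
    D->A: in-degree(A)=0, level(A)=1, enqueue
    D->B: in-degree(B)=1, level(B)>=1
    D->C: in-degree(C)=2, level(C)>=1
  process A: level=1
    A->B: in-degree(B)=0, level(B)=2, enqueue
    A->C: in-degree(C)=1, level(C)>=2
  process B: level=2
    B->C: in-degree(C)=0, level(C)=3, enqueue
  process C: level=3
All levels: A:1, B:2, C:3, D:0
level(C) = 3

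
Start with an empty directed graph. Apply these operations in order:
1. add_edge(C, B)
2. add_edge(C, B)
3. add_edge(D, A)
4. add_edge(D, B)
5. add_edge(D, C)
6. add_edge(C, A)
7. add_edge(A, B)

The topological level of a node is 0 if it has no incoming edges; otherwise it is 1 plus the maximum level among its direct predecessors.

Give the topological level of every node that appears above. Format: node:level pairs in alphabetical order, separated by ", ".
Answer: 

Answer: A:2, B:3, C:1, D:0

Derivation:
Op 1: add_edge(C, B). Edges now: 1
Op 2: add_edge(C, B) (duplicate, no change). Edges now: 1
Op 3: add_edge(D, A). Edges now: 2
Op 4: add_edge(D, B). Edges now: 3
Op 5: add_edge(D, C). Edges now: 4
Op 6: add_edge(C, A). Edges now: 5
Op 7: add_edge(A, B). Edges now: 6
Compute levels (Kahn BFS):
  sources (in-degree 0): D
  process D: level=0
    D->A: in-degree(A)=1, level(A)>=1
    D->B: in-degree(B)=2, level(B)>=1
    D->C: in-degree(C)=0, level(C)=1, enqueue
  process C: level=1
    C->A: in-degree(A)=0, level(A)=2, enqueue
    C->B: in-degree(B)=1, level(B)>=2
  process A: level=2
    A->B: in-degree(B)=0, level(B)=3, enqueue
  process B: level=3
All levels: A:2, B:3, C:1, D:0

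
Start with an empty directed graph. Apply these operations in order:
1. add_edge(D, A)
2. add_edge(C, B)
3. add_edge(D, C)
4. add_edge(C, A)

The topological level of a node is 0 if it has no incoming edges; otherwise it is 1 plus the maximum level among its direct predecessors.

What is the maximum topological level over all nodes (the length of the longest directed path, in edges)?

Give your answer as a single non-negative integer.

Op 1: add_edge(D, A). Edges now: 1
Op 2: add_edge(C, B). Edges now: 2
Op 3: add_edge(D, C). Edges now: 3
Op 4: add_edge(C, A). Edges now: 4
Compute levels (Kahn BFS):
  sources (in-degree 0): D
  process D: level=0
    D->A: in-degree(A)=1, level(A)>=1
    D->C: in-degree(C)=0, level(C)=1, enqueue
  process C: level=1
    C->A: in-degree(A)=0, level(A)=2, enqueue
    C->B: in-degree(B)=0, level(B)=2, enqueue
  process A: level=2
  process B: level=2
All levels: A:2, B:2, C:1, D:0
max level = 2

Answer: 2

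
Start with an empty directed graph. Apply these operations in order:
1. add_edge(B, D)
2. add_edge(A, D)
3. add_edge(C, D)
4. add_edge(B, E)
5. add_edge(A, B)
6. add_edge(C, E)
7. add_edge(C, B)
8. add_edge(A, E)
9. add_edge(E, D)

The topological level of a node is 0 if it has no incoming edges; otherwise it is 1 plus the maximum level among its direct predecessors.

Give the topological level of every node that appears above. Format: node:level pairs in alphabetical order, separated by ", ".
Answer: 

Op 1: add_edge(B, D). Edges now: 1
Op 2: add_edge(A, D). Edges now: 2
Op 3: add_edge(C, D). Edges now: 3
Op 4: add_edge(B, E). Edges now: 4
Op 5: add_edge(A, B). Edges now: 5
Op 6: add_edge(C, E). Edges now: 6
Op 7: add_edge(C, B). Edges now: 7
Op 8: add_edge(A, E). Edges now: 8
Op 9: add_edge(E, D). Edges now: 9
Compute levels (Kahn BFS):
  sources (in-degree 0): A, C
  process A: level=0
    A->B: in-degree(B)=1, level(B)>=1
    A->D: in-degree(D)=3, level(D)>=1
    A->E: in-degree(E)=2, level(E)>=1
  process C: level=0
    C->B: in-degree(B)=0, level(B)=1, enqueue
    C->D: in-degree(D)=2, level(D)>=1
    C->E: in-degree(E)=1, level(E)>=1
  process B: level=1
    B->D: in-degree(D)=1, level(D)>=2
    B->E: in-degree(E)=0, level(E)=2, enqueue
  process E: level=2
    E->D: in-degree(D)=0, level(D)=3, enqueue
  process D: level=3
All levels: A:0, B:1, C:0, D:3, E:2

Answer: A:0, B:1, C:0, D:3, E:2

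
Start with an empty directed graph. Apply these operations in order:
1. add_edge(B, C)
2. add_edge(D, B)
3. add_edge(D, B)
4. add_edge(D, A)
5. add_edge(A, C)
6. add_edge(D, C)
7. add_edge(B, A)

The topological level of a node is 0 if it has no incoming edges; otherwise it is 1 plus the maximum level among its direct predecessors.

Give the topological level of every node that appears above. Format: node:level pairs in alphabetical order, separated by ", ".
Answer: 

Answer: A:2, B:1, C:3, D:0

Derivation:
Op 1: add_edge(B, C). Edges now: 1
Op 2: add_edge(D, B). Edges now: 2
Op 3: add_edge(D, B) (duplicate, no change). Edges now: 2
Op 4: add_edge(D, A). Edges now: 3
Op 5: add_edge(A, C). Edges now: 4
Op 6: add_edge(D, C). Edges now: 5
Op 7: add_edge(B, A). Edges now: 6
Compute levels (Kahn BFS):
  sources (in-degree 0): D
  process D: level=0
    D->A: in-degree(A)=1, level(A)>=1
    D->B: in-degree(B)=0, level(B)=1, enqueue
    D->C: in-degree(C)=2, level(C)>=1
  process B: level=1
    B->A: in-degree(A)=0, level(A)=2, enqueue
    B->C: in-degree(C)=1, level(C)>=2
  process A: level=2
    A->C: in-degree(C)=0, level(C)=3, enqueue
  process C: level=3
All levels: A:2, B:1, C:3, D:0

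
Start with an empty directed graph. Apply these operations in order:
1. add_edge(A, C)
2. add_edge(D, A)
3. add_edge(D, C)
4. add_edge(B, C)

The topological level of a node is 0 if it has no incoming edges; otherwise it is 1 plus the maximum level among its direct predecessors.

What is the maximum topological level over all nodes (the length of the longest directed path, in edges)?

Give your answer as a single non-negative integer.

Op 1: add_edge(A, C). Edges now: 1
Op 2: add_edge(D, A). Edges now: 2
Op 3: add_edge(D, C). Edges now: 3
Op 4: add_edge(B, C). Edges now: 4
Compute levels (Kahn BFS):
  sources (in-degree 0): B, D
  process B: level=0
    B->C: in-degree(C)=2, level(C)>=1
  process D: level=0
    D->A: in-degree(A)=0, level(A)=1, enqueue
    D->C: in-degree(C)=1, level(C)>=1
  process A: level=1
    A->C: in-degree(C)=0, level(C)=2, enqueue
  process C: level=2
All levels: A:1, B:0, C:2, D:0
max level = 2

Answer: 2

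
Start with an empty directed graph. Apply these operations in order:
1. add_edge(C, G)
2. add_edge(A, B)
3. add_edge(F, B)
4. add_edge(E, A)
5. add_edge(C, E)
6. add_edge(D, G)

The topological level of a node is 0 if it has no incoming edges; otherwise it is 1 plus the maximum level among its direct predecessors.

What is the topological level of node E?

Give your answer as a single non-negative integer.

Op 1: add_edge(C, G). Edges now: 1
Op 2: add_edge(A, B). Edges now: 2
Op 3: add_edge(F, B). Edges now: 3
Op 4: add_edge(E, A). Edges now: 4
Op 5: add_edge(C, E). Edges now: 5
Op 6: add_edge(D, G). Edges now: 6
Compute levels (Kahn BFS):
  sources (in-degree 0): C, D, F
  process C: level=0
    C->E: in-degree(E)=0, level(E)=1, enqueue
    C->G: in-degree(G)=1, level(G)>=1
  process D: level=0
    D->G: in-degree(G)=0, level(G)=1, enqueue
  process F: level=0
    F->B: in-degree(B)=1, level(B)>=1
  process E: level=1
    E->A: in-degree(A)=0, level(A)=2, enqueue
  process G: level=1
  process A: level=2
    A->B: in-degree(B)=0, level(B)=3, enqueue
  process B: level=3
All levels: A:2, B:3, C:0, D:0, E:1, F:0, G:1
level(E) = 1

Answer: 1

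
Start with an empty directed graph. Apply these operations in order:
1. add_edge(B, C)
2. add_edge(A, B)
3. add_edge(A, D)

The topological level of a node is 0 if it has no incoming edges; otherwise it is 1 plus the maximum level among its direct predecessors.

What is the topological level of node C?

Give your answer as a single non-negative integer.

Answer: 2

Derivation:
Op 1: add_edge(B, C). Edges now: 1
Op 2: add_edge(A, B). Edges now: 2
Op 3: add_edge(A, D). Edges now: 3
Compute levels (Kahn BFS):
  sources (in-degree 0): A
  process A: level=0
    A->B: in-degree(B)=0, level(B)=1, enqueue
    A->D: in-degree(D)=0, level(D)=1, enqueue
  process B: level=1
    B->C: in-degree(C)=0, level(C)=2, enqueue
  process D: level=1
  process C: level=2
All levels: A:0, B:1, C:2, D:1
level(C) = 2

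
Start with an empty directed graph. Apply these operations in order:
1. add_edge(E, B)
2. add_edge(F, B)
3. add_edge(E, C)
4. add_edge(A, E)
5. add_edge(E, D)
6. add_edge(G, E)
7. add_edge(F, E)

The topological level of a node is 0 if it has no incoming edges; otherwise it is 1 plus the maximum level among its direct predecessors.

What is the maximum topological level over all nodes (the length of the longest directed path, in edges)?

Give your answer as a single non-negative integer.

Op 1: add_edge(E, B). Edges now: 1
Op 2: add_edge(F, B). Edges now: 2
Op 3: add_edge(E, C). Edges now: 3
Op 4: add_edge(A, E). Edges now: 4
Op 5: add_edge(E, D). Edges now: 5
Op 6: add_edge(G, E). Edges now: 6
Op 7: add_edge(F, E). Edges now: 7
Compute levels (Kahn BFS):
  sources (in-degree 0): A, F, G
  process A: level=0
    A->E: in-degree(E)=2, level(E)>=1
  process F: level=0
    F->B: in-degree(B)=1, level(B)>=1
    F->E: in-degree(E)=1, level(E)>=1
  process G: level=0
    G->E: in-degree(E)=0, level(E)=1, enqueue
  process E: level=1
    E->B: in-degree(B)=0, level(B)=2, enqueue
    E->C: in-degree(C)=0, level(C)=2, enqueue
    E->D: in-degree(D)=0, level(D)=2, enqueue
  process B: level=2
  process C: level=2
  process D: level=2
All levels: A:0, B:2, C:2, D:2, E:1, F:0, G:0
max level = 2

Answer: 2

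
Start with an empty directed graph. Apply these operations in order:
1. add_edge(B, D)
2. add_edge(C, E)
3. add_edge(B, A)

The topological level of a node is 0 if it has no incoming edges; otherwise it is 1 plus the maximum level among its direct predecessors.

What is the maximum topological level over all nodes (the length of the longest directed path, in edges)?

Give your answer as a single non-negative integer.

Op 1: add_edge(B, D). Edges now: 1
Op 2: add_edge(C, E). Edges now: 2
Op 3: add_edge(B, A). Edges now: 3
Compute levels (Kahn BFS):
  sources (in-degree 0): B, C
  process B: level=0
    B->A: in-degree(A)=0, level(A)=1, enqueue
    B->D: in-degree(D)=0, level(D)=1, enqueue
  process C: level=0
    C->E: in-degree(E)=0, level(E)=1, enqueue
  process A: level=1
  process D: level=1
  process E: level=1
All levels: A:1, B:0, C:0, D:1, E:1
max level = 1

Answer: 1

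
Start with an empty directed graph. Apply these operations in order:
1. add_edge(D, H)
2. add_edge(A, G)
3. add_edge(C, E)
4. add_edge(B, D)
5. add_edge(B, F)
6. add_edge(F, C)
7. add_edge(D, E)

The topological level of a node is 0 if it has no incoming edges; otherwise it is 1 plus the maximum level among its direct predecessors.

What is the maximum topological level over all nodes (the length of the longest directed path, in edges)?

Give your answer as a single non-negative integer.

Op 1: add_edge(D, H). Edges now: 1
Op 2: add_edge(A, G). Edges now: 2
Op 3: add_edge(C, E). Edges now: 3
Op 4: add_edge(B, D). Edges now: 4
Op 5: add_edge(B, F). Edges now: 5
Op 6: add_edge(F, C). Edges now: 6
Op 7: add_edge(D, E). Edges now: 7
Compute levels (Kahn BFS):
  sources (in-degree 0): A, B
  process A: level=0
    A->G: in-degree(G)=0, level(G)=1, enqueue
  process B: level=0
    B->D: in-degree(D)=0, level(D)=1, enqueue
    B->F: in-degree(F)=0, level(F)=1, enqueue
  process G: level=1
  process D: level=1
    D->E: in-degree(E)=1, level(E)>=2
    D->H: in-degree(H)=0, level(H)=2, enqueue
  process F: level=1
    F->C: in-degree(C)=0, level(C)=2, enqueue
  process H: level=2
  process C: level=2
    C->E: in-degree(E)=0, level(E)=3, enqueue
  process E: level=3
All levels: A:0, B:0, C:2, D:1, E:3, F:1, G:1, H:2
max level = 3

Answer: 3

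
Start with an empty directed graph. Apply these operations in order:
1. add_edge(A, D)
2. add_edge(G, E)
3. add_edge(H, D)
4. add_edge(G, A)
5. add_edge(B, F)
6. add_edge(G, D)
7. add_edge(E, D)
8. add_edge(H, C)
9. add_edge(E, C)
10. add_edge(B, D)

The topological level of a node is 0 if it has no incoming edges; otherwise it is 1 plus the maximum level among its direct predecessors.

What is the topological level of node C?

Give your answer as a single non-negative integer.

Answer: 2

Derivation:
Op 1: add_edge(A, D). Edges now: 1
Op 2: add_edge(G, E). Edges now: 2
Op 3: add_edge(H, D). Edges now: 3
Op 4: add_edge(G, A). Edges now: 4
Op 5: add_edge(B, F). Edges now: 5
Op 6: add_edge(G, D). Edges now: 6
Op 7: add_edge(E, D). Edges now: 7
Op 8: add_edge(H, C). Edges now: 8
Op 9: add_edge(E, C). Edges now: 9
Op 10: add_edge(B, D). Edges now: 10
Compute levels (Kahn BFS):
  sources (in-degree 0): B, G, H
  process B: level=0
    B->D: in-degree(D)=4, level(D)>=1
    B->F: in-degree(F)=0, level(F)=1, enqueue
  process G: level=0
    G->A: in-degree(A)=0, level(A)=1, enqueue
    G->D: in-degree(D)=3, level(D)>=1
    G->E: in-degree(E)=0, level(E)=1, enqueue
  process H: level=0
    H->C: in-degree(C)=1, level(C)>=1
    H->D: in-degree(D)=2, level(D)>=1
  process F: level=1
  process A: level=1
    A->D: in-degree(D)=1, level(D)>=2
  process E: level=1
    E->C: in-degree(C)=0, level(C)=2, enqueue
    E->D: in-degree(D)=0, level(D)=2, enqueue
  process C: level=2
  process D: level=2
All levels: A:1, B:0, C:2, D:2, E:1, F:1, G:0, H:0
level(C) = 2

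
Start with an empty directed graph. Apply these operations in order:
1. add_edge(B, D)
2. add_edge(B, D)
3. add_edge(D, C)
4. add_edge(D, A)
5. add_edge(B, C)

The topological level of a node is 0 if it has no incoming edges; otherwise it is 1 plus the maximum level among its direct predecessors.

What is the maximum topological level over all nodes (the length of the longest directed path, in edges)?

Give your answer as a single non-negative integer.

Answer: 2

Derivation:
Op 1: add_edge(B, D). Edges now: 1
Op 2: add_edge(B, D) (duplicate, no change). Edges now: 1
Op 3: add_edge(D, C). Edges now: 2
Op 4: add_edge(D, A). Edges now: 3
Op 5: add_edge(B, C). Edges now: 4
Compute levels (Kahn BFS):
  sources (in-degree 0): B
  process B: level=0
    B->C: in-degree(C)=1, level(C)>=1
    B->D: in-degree(D)=0, level(D)=1, enqueue
  process D: level=1
    D->A: in-degree(A)=0, level(A)=2, enqueue
    D->C: in-degree(C)=0, level(C)=2, enqueue
  process A: level=2
  process C: level=2
All levels: A:2, B:0, C:2, D:1
max level = 2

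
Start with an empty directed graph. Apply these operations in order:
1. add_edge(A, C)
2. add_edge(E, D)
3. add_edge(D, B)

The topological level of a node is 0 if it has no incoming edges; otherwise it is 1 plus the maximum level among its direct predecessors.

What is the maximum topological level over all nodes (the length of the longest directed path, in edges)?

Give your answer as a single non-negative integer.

Op 1: add_edge(A, C). Edges now: 1
Op 2: add_edge(E, D). Edges now: 2
Op 3: add_edge(D, B). Edges now: 3
Compute levels (Kahn BFS):
  sources (in-degree 0): A, E
  process A: level=0
    A->C: in-degree(C)=0, level(C)=1, enqueue
  process E: level=0
    E->D: in-degree(D)=0, level(D)=1, enqueue
  process C: level=1
  process D: level=1
    D->B: in-degree(B)=0, level(B)=2, enqueue
  process B: level=2
All levels: A:0, B:2, C:1, D:1, E:0
max level = 2

Answer: 2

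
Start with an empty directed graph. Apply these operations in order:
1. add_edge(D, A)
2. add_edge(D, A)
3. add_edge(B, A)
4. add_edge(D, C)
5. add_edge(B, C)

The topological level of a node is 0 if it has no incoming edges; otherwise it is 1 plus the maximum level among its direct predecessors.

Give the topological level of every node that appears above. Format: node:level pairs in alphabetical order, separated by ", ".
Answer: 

Answer: A:1, B:0, C:1, D:0

Derivation:
Op 1: add_edge(D, A). Edges now: 1
Op 2: add_edge(D, A) (duplicate, no change). Edges now: 1
Op 3: add_edge(B, A). Edges now: 2
Op 4: add_edge(D, C). Edges now: 3
Op 5: add_edge(B, C). Edges now: 4
Compute levels (Kahn BFS):
  sources (in-degree 0): B, D
  process B: level=0
    B->A: in-degree(A)=1, level(A)>=1
    B->C: in-degree(C)=1, level(C)>=1
  process D: level=0
    D->A: in-degree(A)=0, level(A)=1, enqueue
    D->C: in-degree(C)=0, level(C)=1, enqueue
  process A: level=1
  process C: level=1
All levels: A:1, B:0, C:1, D:0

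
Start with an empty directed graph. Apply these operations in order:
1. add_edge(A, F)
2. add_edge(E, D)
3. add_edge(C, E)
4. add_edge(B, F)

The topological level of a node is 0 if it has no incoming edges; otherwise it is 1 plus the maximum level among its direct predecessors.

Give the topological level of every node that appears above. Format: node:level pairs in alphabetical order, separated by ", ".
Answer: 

Op 1: add_edge(A, F). Edges now: 1
Op 2: add_edge(E, D). Edges now: 2
Op 3: add_edge(C, E). Edges now: 3
Op 4: add_edge(B, F). Edges now: 4
Compute levels (Kahn BFS):
  sources (in-degree 0): A, B, C
  process A: level=0
    A->F: in-degree(F)=1, level(F)>=1
  process B: level=0
    B->F: in-degree(F)=0, level(F)=1, enqueue
  process C: level=0
    C->E: in-degree(E)=0, level(E)=1, enqueue
  process F: level=1
  process E: level=1
    E->D: in-degree(D)=0, level(D)=2, enqueue
  process D: level=2
All levels: A:0, B:0, C:0, D:2, E:1, F:1

Answer: A:0, B:0, C:0, D:2, E:1, F:1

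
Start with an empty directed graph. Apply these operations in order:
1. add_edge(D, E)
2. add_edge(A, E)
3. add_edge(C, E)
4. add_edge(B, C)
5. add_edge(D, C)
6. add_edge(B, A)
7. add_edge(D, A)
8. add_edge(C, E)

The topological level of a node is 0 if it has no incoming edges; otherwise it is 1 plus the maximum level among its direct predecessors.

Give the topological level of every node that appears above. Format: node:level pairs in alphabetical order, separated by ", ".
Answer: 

Op 1: add_edge(D, E). Edges now: 1
Op 2: add_edge(A, E). Edges now: 2
Op 3: add_edge(C, E). Edges now: 3
Op 4: add_edge(B, C). Edges now: 4
Op 5: add_edge(D, C). Edges now: 5
Op 6: add_edge(B, A). Edges now: 6
Op 7: add_edge(D, A). Edges now: 7
Op 8: add_edge(C, E) (duplicate, no change). Edges now: 7
Compute levels (Kahn BFS):
  sources (in-degree 0): B, D
  process B: level=0
    B->A: in-degree(A)=1, level(A)>=1
    B->C: in-degree(C)=1, level(C)>=1
  process D: level=0
    D->A: in-degree(A)=0, level(A)=1, enqueue
    D->C: in-degree(C)=0, level(C)=1, enqueue
    D->E: in-degree(E)=2, level(E)>=1
  process A: level=1
    A->E: in-degree(E)=1, level(E)>=2
  process C: level=1
    C->E: in-degree(E)=0, level(E)=2, enqueue
  process E: level=2
All levels: A:1, B:0, C:1, D:0, E:2

Answer: A:1, B:0, C:1, D:0, E:2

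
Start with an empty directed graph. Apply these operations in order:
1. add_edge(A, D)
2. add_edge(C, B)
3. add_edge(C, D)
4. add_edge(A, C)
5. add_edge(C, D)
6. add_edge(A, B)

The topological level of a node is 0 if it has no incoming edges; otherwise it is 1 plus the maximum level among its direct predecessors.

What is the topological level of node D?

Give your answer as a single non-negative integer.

Answer: 2

Derivation:
Op 1: add_edge(A, D). Edges now: 1
Op 2: add_edge(C, B). Edges now: 2
Op 3: add_edge(C, D). Edges now: 3
Op 4: add_edge(A, C). Edges now: 4
Op 5: add_edge(C, D) (duplicate, no change). Edges now: 4
Op 6: add_edge(A, B). Edges now: 5
Compute levels (Kahn BFS):
  sources (in-degree 0): A
  process A: level=0
    A->B: in-degree(B)=1, level(B)>=1
    A->C: in-degree(C)=0, level(C)=1, enqueue
    A->D: in-degree(D)=1, level(D)>=1
  process C: level=1
    C->B: in-degree(B)=0, level(B)=2, enqueue
    C->D: in-degree(D)=0, level(D)=2, enqueue
  process B: level=2
  process D: level=2
All levels: A:0, B:2, C:1, D:2
level(D) = 2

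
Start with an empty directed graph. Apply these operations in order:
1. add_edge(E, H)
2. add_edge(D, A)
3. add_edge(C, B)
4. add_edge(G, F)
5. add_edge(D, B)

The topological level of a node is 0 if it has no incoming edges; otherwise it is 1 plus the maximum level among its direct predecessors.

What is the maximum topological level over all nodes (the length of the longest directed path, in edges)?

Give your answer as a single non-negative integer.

Op 1: add_edge(E, H). Edges now: 1
Op 2: add_edge(D, A). Edges now: 2
Op 3: add_edge(C, B). Edges now: 3
Op 4: add_edge(G, F). Edges now: 4
Op 5: add_edge(D, B). Edges now: 5
Compute levels (Kahn BFS):
  sources (in-degree 0): C, D, E, G
  process C: level=0
    C->B: in-degree(B)=1, level(B)>=1
  process D: level=0
    D->A: in-degree(A)=0, level(A)=1, enqueue
    D->B: in-degree(B)=0, level(B)=1, enqueue
  process E: level=0
    E->H: in-degree(H)=0, level(H)=1, enqueue
  process G: level=0
    G->F: in-degree(F)=0, level(F)=1, enqueue
  process A: level=1
  process B: level=1
  process H: level=1
  process F: level=1
All levels: A:1, B:1, C:0, D:0, E:0, F:1, G:0, H:1
max level = 1

Answer: 1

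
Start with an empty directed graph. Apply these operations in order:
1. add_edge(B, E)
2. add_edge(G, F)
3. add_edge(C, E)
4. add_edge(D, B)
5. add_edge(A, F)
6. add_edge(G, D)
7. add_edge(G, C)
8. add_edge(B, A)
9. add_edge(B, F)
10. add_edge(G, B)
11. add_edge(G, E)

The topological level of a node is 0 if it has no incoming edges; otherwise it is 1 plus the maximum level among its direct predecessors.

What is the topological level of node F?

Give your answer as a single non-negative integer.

Answer: 4

Derivation:
Op 1: add_edge(B, E). Edges now: 1
Op 2: add_edge(G, F). Edges now: 2
Op 3: add_edge(C, E). Edges now: 3
Op 4: add_edge(D, B). Edges now: 4
Op 5: add_edge(A, F). Edges now: 5
Op 6: add_edge(G, D). Edges now: 6
Op 7: add_edge(G, C). Edges now: 7
Op 8: add_edge(B, A). Edges now: 8
Op 9: add_edge(B, F). Edges now: 9
Op 10: add_edge(G, B). Edges now: 10
Op 11: add_edge(G, E). Edges now: 11
Compute levels (Kahn BFS):
  sources (in-degree 0): G
  process G: level=0
    G->B: in-degree(B)=1, level(B)>=1
    G->C: in-degree(C)=0, level(C)=1, enqueue
    G->D: in-degree(D)=0, level(D)=1, enqueue
    G->E: in-degree(E)=2, level(E)>=1
    G->F: in-degree(F)=2, level(F)>=1
  process C: level=1
    C->E: in-degree(E)=1, level(E)>=2
  process D: level=1
    D->B: in-degree(B)=0, level(B)=2, enqueue
  process B: level=2
    B->A: in-degree(A)=0, level(A)=3, enqueue
    B->E: in-degree(E)=0, level(E)=3, enqueue
    B->F: in-degree(F)=1, level(F)>=3
  process A: level=3
    A->F: in-degree(F)=0, level(F)=4, enqueue
  process E: level=3
  process F: level=4
All levels: A:3, B:2, C:1, D:1, E:3, F:4, G:0
level(F) = 4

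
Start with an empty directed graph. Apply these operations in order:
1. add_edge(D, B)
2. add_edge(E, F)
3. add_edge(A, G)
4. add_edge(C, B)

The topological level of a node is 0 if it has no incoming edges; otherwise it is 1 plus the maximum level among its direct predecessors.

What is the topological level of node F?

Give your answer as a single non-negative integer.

Op 1: add_edge(D, B). Edges now: 1
Op 2: add_edge(E, F). Edges now: 2
Op 3: add_edge(A, G). Edges now: 3
Op 4: add_edge(C, B). Edges now: 4
Compute levels (Kahn BFS):
  sources (in-degree 0): A, C, D, E
  process A: level=0
    A->G: in-degree(G)=0, level(G)=1, enqueue
  process C: level=0
    C->B: in-degree(B)=1, level(B)>=1
  process D: level=0
    D->B: in-degree(B)=0, level(B)=1, enqueue
  process E: level=0
    E->F: in-degree(F)=0, level(F)=1, enqueue
  process G: level=1
  process B: level=1
  process F: level=1
All levels: A:0, B:1, C:0, D:0, E:0, F:1, G:1
level(F) = 1

Answer: 1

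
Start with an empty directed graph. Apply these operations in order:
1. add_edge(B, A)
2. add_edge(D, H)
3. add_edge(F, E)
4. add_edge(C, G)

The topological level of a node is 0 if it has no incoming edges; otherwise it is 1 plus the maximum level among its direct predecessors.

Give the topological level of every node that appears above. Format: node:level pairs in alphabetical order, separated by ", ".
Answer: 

Answer: A:1, B:0, C:0, D:0, E:1, F:0, G:1, H:1

Derivation:
Op 1: add_edge(B, A). Edges now: 1
Op 2: add_edge(D, H). Edges now: 2
Op 3: add_edge(F, E). Edges now: 3
Op 4: add_edge(C, G). Edges now: 4
Compute levels (Kahn BFS):
  sources (in-degree 0): B, C, D, F
  process B: level=0
    B->A: in-degree(A)=0, level(A)=1, enqueue
  process C: level=0
    C->G: in-degree(G)=0, level(G)=1, enqueue
  process D: level=0
    D->H: in-degree(H)=0, level(H)=1, enqueue
  process F: level=0
    F->E: in-degree(E)=0, level(E)=1, enqueue
  process A: level=1
  process G: level=1
  process H: level=1
  process E: level=1
All levels: A:1, B:0, C:0, D:0, E:1, F:0, G:1, H:1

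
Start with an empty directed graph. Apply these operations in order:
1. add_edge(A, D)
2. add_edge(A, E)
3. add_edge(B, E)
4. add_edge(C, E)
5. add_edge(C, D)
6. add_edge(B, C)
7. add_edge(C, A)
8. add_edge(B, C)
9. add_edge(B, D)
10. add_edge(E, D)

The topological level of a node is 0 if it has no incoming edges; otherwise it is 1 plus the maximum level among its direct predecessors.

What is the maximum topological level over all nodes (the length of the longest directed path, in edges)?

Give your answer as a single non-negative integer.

Answer: 4

Derivation:
Op 1: add_edge(A, D). Edges now: 1
Op 2: add_edge(A, E). Edges now: 2
Op 3: add_edge(B, E). Edges now: 3
Op 4: add_edge(C, E). Edges now: 4
Op 5: add_edge(C, D). Edges now: 5
Op 6: add_edge(B, C). Edges now: 6
Op 7: add_edge(C, A). Edges now: 7
Op 8: add_edge(B, C) (duplicate, no change). Edges now: 7
Op 9: add_edge(B, D). Edges now: 8
Op 10: add_edge(E, D). Edges now: 9
Compute levels (Kahn BFS):
  sources (in-degree 0): B
  process B: level=0
    B->C: in-degree(C)=0, level(C)=1, enqueue
    B->D: in-degree(D)=3, level(D)>=1
    B->E: in-degree(E)=2, level(E)>=1
  process C: level=1
    C->A: in-degree(A)=0, level(A)=2, enqueue
    C->D: in-degree(D)=2, level(D)>=2
    C->E: in-degree(E)=1, level(E)>=2
  process A: level=2
    A->D: in-degree(D)=1, level(D)>=3
    A->E: in-degree(E)=0, level(E)=3, enqueue
  process E: level=3
    E->D: in-degree(D)=0, level(D)=4, enqueue
  process D: level=4
All levels: A:2, B:0, C:1, D:4, E:3
max level = 4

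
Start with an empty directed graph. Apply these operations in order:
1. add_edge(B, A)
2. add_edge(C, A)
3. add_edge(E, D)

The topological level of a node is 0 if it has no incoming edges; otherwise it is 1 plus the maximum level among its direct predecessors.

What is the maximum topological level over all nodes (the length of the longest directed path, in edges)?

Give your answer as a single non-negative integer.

Op 1: add_edge(B, A). Edges now: 1
Op 2: add_edge(C, A). Edges now: 2
Op 3: add_edge(E, D). Edges now: 3
Compute levels (Kahn BFS):
  sources (in-degree 0): B, C, E
  process B: level=0
    B->A: in-degree(A)=1, level(A)>=1
  process C: level=0
    C->A: in-degree(A)=0, level(A)=1, enqueue
  process E: level=0
    E->D: in-degree(D)=0, level(D)=1, enqueue
  process A: level=1
  process D: level=1
All levels: A:1, B:0, C:0, D:1, E:0
max level = 1

Answer: 1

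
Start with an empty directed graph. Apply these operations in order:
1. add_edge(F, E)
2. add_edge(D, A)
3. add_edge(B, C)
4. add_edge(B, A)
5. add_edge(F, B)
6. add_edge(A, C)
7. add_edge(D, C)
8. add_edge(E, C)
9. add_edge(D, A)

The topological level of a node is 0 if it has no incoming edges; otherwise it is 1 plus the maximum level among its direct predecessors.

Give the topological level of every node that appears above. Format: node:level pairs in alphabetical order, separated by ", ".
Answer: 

Answer: A:2, B:1, C:3, D:0, E:1, F:0

Derivation:
Op 1: add_edge(F, E). Edges now: 1
Op 2: add_edge(D, A). Edges now: 2
Op 3: add_edge(B, C). Edges now: 3
Op 4: add_edge(B, A). Edges now: 4
Op 5: add_edge(F, B). Edges now: 5
Op 6: add_edge(A, C). Edges now: 6
Op 7: add_edge(D, C). Edges now: 7
Op 8: add_edge(E, C). Edges now: 8
Op 9: add_edge(D, A) (duplicate, no change). Edges now: 8
Compute levels (Kahn BFS):
  sources (in-degree 0): D, F
  process D: level=0
    D->A: in-degree(A)=1, level(A)>=1
    D->C: in-degree(C)=3, level(C)>=1
  process F: level=0
    F->B: in-degree(B)=0, level(B)=1, enqueue
    F->E: in-degree(E)=0, level(E)=1, enqueue
  process B: level=1
    B->A: in-degree(A)=0, level(A)=2, enqueue
    B->C: in-degree(C)=2, level(C)>=2
  process E: level=1
    E->C: in-degree(C)=1, level(C)>=2
  process A: level=2
    A->C: in-degree(C)=0, level(C)=3, enqueue
  process C: level=3
All levels: A:2, B:1, C:3, D:0, E:1, F:0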